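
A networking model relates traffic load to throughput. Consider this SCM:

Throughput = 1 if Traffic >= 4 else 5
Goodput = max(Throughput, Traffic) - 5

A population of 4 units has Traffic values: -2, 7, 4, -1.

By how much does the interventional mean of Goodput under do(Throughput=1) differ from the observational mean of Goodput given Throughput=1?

-2.25

Every unit gets Throughput=1 under the intervention. Goodput values become -4, 2, -1, -4; E[Goodput|do(Throughput=1)] = -1.75.
Conditioning on Throughput=1 selects the 2 unit(s) with Traffic ∈ {7, 4}. Their Goodput values: 2, -1. Mean = 0.5.
Difference = -1.75 − 0.5 = -2.25.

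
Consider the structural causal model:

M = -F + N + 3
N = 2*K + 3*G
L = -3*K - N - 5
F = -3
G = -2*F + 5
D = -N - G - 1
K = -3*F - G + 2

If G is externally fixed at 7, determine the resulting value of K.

The intervention breaks the incoming arrows to G: G = -2*F + 5 no longer applies, and G = 7.
K = -3*F - G + 2  [with F=-3, G=7]  = 4

4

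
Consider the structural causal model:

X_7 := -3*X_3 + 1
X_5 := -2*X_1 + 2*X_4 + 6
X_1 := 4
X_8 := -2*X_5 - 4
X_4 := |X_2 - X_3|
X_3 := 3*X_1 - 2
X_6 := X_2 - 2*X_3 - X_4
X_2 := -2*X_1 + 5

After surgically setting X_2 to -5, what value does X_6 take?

Under do(X_2=-5), the mechanism X_2 := -2*X_1 + 5 is discarded; X_2 is fixed at -5.
X_3 = 3*X_1 - 2  [with X_1=4]  = 10
X_4 = |X_2 - X_3|  [with X_2=-5, X_3=10]  = 15
X_6 = X_2 - 2*X_3 - X_4  [with X_2=-5, X_3=10, X_4=15]  = -40

-40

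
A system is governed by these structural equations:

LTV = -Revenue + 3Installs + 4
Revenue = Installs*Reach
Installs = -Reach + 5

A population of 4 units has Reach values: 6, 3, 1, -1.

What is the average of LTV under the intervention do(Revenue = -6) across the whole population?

Under do(Revenue=-6), Revenue's equation is replaced by Revenue=-6 for every unit. Per-unit LTV: 7, 16, 22, 28. Mean = 18.25.

18.25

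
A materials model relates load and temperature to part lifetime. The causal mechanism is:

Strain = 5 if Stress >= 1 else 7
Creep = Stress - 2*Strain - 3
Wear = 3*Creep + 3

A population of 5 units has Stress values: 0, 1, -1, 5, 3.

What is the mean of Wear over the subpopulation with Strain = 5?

-27

E[Wear|Strain=5] averages over only the 3 units with Strain=5 (Stress = 1, 5, 3): Wear = -33, -21, -27, mean -27.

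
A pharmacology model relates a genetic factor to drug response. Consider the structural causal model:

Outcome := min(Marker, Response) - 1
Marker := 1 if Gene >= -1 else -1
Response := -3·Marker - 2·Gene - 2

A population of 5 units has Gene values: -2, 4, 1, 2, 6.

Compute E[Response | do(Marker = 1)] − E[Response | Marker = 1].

Every unit gets Marker=1 under the intervention. Response values become -1, -13, -7, -9, -17; E[Response|do(Marker=1)] = -9.4.
E[Response|Marker=1] averages over only the 4 units with Marker=1 (Gene = 4, 1, 2, 6): Response = -13, -7, -9, -17, mean -11.5.
Difference = -9.4 − (-11.5) = 2.1.

2.1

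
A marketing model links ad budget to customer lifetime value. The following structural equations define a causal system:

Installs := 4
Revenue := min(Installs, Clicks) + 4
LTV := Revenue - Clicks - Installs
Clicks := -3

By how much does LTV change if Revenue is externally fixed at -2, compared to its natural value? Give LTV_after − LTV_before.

The intervention breaks the incoming arrows to Revenue: Revenue := min(Installs, Clicks) + 4 no longer applies, and Revenue = -2.
LTV = Revenue - Clicks - Installs  [with Revenue=-2, Clicks=-3, Installs=4]  = -3
Without intervention: Revenue = min(Installs, Clicks) + 4  [with Installs=4, Clicks=-3]  = 1; LTV = Revenue - Clicks - Installs  [with Revenue=1, Clicks=-3, Installs=4]  = 0.
Change = -3 − 0 = -3.

-3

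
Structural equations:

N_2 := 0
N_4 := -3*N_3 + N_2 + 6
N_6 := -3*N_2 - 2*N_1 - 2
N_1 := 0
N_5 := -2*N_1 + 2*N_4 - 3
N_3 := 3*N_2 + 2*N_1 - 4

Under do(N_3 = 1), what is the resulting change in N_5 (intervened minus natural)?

do(N_3=1) replaces the equation N_3 := 3*N_2 + 2*N_1 - 4 with the constant N_3 = 1.
N_4 = -3*N_3 + N_2 + 6  [with N_3=1, N_2=0]  = 3
N_5 = -2*N_1 + 2*N_4 - 3  [with N_1=0, N_4=3]  = 3
Without intervention: N_3 = 3*N_2 + 2*N_1 - 4  [with N_2=0, N_1=0]  = -4; N_4 = -3*N_3 + N_2 + 6  [with N_3=-4, N_2=0]  = 18; N_5 = -2*N_1 + 2*N_4 - 3  [with N_1=0, N_4=18]  = 33.
Change = 3 − 33 = -30.

-30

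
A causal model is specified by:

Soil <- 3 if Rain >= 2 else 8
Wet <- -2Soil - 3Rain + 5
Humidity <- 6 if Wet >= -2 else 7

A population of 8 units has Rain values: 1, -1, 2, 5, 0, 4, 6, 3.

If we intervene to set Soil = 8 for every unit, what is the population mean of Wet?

Under do(Soil=8), Soil's equation is replaced by Soil=8 for every unit. Per-unit Wet: -14, -8, -17, -26, -11, -23, -29, -20. Mean = -18.5.

-18.5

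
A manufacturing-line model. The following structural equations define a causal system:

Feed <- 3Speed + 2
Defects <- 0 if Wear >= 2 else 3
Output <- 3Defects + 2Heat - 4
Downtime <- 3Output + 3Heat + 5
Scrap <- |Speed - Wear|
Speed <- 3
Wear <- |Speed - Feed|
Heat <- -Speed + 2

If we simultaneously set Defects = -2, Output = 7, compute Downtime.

Under do(Defects = -2, Output = 7), each intervened variable's structural equation is replaced by its fixed value.
Heat = -Speed + 2  [with Speed=3]  = -1
Downtime = 3Output + 3Heat + 5  [with Output=7, Heat=-1]  = 23

23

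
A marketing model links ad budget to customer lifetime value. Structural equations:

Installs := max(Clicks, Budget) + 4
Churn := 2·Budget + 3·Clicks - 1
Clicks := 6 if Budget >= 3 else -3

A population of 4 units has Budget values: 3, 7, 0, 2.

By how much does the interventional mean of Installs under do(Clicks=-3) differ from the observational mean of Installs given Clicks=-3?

The intervention sets Clicks=-3 in all 4 units regardless of Budget. Recomputing Installs per unit gives 7, 11, 4, 6; average 7.
Observing Clicks=-3 restricts to units where Clicks's equation naturally yields -3: Budget ∈ {0, 2}. In that subpopulation Installs = 4, 6, mean 5.
Difference = 7 − 5 = 2.

2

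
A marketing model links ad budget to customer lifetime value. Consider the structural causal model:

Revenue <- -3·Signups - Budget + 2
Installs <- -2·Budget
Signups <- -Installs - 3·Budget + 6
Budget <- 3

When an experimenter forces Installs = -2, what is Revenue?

Under do(Installs=-2), the mechanism Installs <- -2·Budget is discarded; Installs is fixed at -2.
Signups = -Installs - 3·Budget + 6  [with Installs=-2, Budget=3]  = -1
Revenue = -3·Signups - Budget + 2  [with Signups=-1, Budget=3]  = 2

2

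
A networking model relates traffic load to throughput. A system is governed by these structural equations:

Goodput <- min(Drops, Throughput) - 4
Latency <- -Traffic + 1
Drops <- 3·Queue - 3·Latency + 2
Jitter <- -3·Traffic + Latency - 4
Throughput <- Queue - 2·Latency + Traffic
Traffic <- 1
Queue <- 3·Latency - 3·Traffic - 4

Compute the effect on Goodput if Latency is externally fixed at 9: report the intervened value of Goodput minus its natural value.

Under do(Latency=9), the mechanism Latency <- -Traffic + 1 is discarded; Latency is fixed at 9.
Queue = 3·Latency - 3·Traffic - 4  [with Latency=9, Traffic=1]  = 20
Drops = 3·Queue - 3·Latency + 2  [with Queue=20, Latency=9]  = 35
Throughput = Queue - 2·Latency + Traffic  [with Queue=20, Latency=9, Traffic=1]  = 3
Goodput = min(Drops, Throughput) - 4  [with Drops=35, Throughput=3]  = -1
Without intervention: Latency = -Traffic + 1  [with Traffic=1]  = 0; Queue = 3·Latency - 3·Traffic - 4  [with Latency=0, Traffic=1]  = -7; Drops = 3·Queue - 3·Latency + 2  [with Queue=-7, Latency=0]  = -19; Throughput = Queue - 2·Latency + Traffic  [with Queue=-7, Latency=0, Traffic=1]  = -6; Goodput = min(Drops, Throughput) - 4  [with Drops=-19, Throughput=-6]  = -23.
Change = -1 − (-23) = 22.

22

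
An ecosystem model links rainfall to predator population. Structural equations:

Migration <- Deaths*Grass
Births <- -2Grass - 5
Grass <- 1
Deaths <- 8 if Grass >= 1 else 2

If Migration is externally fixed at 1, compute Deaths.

8

Under do(Migration=1), the mechanism Migration <- Deaths*Grass is discarded; Migration is fixed at 1.
Since Deaths is not a descendant of the intervened variable, it is unaffected.
Deaths = 8 if Grass >= 1 else 2  [with Grass=1]  = 8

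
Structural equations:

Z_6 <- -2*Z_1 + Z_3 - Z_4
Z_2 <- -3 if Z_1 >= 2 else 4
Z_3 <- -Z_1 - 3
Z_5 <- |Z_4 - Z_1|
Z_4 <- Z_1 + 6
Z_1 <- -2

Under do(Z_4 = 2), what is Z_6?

1

Under do(Z_4=2), the mechanism Z_4 <- Z_1 + 6 is discarded; Z_4 is fixed at 2.
Z_3 = -Z_1 - 3  [with Z_1=-2]  = -1
Z_6 = -2*Z_1 + Z_3 - Z_4  [with Z_1=-2, Z_3=-1, Z_4=2]  = 1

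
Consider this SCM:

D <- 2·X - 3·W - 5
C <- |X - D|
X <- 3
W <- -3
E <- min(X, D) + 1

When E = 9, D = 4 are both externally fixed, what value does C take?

1

The joint intervention fixes E = 9, D = 4, removing each variable's own equation.
C = |X - D|  [with X=3, D=4]  = 1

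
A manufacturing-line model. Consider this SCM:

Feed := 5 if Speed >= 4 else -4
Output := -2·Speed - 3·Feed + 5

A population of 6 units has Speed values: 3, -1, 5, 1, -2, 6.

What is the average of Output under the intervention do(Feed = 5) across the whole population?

-14

do(Feed=5) breaks Feed's dependence on Speed. With Feed=5 fixed, Output across the units is -16, -8, -20, -12, -6, -22, mean -14.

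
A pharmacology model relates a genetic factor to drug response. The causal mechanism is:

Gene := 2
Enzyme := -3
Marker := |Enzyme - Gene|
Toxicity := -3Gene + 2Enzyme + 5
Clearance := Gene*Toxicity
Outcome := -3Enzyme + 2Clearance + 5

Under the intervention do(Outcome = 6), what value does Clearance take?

do(Outcome=6) replaces the equation Outcome := -3Enzyme + 2Clearance + 5 with the constant Outcome = 6.
Since Clearance is not a descendant of the intervened variable, it is unaffected.
Toxicity = -3Gene + 2Enzyme + 5  [with Gene=2, Enzyme=-3]  = -7
Clearance = Gene*Toxicity  [with Gene=2, Toxicity=-7]  = -14

-14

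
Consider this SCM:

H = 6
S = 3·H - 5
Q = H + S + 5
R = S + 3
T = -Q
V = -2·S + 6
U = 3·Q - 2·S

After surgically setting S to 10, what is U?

43

Under do(S=10), the mechanism S = 3·H - 5 is discarded; S is fixed at 10.
Q = H + S + 5  [with H=6, S=10]  = 21
U = 3·Q - 2·S  [with Q=21, S=10]  = 43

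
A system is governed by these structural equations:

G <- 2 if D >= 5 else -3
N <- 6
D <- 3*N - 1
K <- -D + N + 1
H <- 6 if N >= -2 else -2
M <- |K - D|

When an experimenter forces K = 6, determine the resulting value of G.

2

The intervention breaks the incoming arrows to K: K <- -D + N + 1 no longer applies, and K = 6.
No directed path runs from K to G, so G keeps its natural value.
D = 3*N - 1  [with N=6]  = 17
G = 2 if D >= 5 else -3  [with D=17]  = 2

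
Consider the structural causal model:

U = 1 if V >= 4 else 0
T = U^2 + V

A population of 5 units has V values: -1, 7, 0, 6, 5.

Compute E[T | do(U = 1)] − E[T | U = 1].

The intervention sets U=1 in all 5 units regardless of V. Recomputing T per unit gives 0, 8, 1, 7, 6; average 4.4.
E[T|U=1] averages over only the 3 units with U=1 (V = 7, 6, 5): T = 8, 7, 6, mean 7.
Difference = 4.4 − 7 = -2.6.

-2.6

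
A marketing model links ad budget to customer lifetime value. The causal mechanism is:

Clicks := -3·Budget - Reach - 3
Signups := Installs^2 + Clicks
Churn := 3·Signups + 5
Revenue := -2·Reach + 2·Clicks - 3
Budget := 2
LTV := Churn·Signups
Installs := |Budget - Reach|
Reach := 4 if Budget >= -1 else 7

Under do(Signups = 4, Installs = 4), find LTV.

Under do(Signups = 4, Installs = 4), each intervened variable's structural equation is replaced by its fixed value.
Churn = 3·Signups + 5  [with Signups=4]  = 17
LTV = Churn·Signups  [with Churn=17, Signups=4]  = 68

68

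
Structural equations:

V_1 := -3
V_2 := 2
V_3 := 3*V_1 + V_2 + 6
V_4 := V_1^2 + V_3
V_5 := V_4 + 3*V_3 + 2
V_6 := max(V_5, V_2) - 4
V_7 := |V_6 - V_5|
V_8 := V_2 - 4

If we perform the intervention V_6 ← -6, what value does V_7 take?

Intervening sets V_6 = -6 and removes its equation (V_6 := max(V_5, V_2) - 4).
V_3 = 3*V_1 + V_2 + 6  [with V_1=-3, V_2=2]  = -1
V_4 = V_1^2 + V_3  [with V_1=-3, V_3=-1]  = 8
V_5 = V_4 + 3*V_3 + 2  [with V_4=8, V_3=-1]  = 7
V_7 = |V_6 - V_5|  [with V_6=-6, V_5=7]  = 13

13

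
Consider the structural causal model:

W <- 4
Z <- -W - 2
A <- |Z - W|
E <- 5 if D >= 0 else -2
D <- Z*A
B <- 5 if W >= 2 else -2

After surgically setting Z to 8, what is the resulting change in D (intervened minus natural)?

92

do(Z=8) replaces the equation Z <- -W - 2 with the constant Z = 8.
A = |Z - W|  [with Z=8, W=4]  = 4
D = Z*A  [with Z=8, A=4]  = 32
Without intervention: Z = -W - 2  [with W=4]  = -6; A = |Z - W|  [with Z=-6, W=4]  = 10; D = Z*A  [with Z=-6, A=10]  = -60.
Change = 32 − (-60) = 92.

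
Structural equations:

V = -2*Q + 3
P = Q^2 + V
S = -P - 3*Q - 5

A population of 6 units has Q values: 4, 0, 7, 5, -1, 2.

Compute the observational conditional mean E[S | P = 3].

-11

Observing P=3 restricts to units where P's equation naturally yields 3: Q ∈ {0, 2}. In that subpopulation S = -8, -14, mean -11.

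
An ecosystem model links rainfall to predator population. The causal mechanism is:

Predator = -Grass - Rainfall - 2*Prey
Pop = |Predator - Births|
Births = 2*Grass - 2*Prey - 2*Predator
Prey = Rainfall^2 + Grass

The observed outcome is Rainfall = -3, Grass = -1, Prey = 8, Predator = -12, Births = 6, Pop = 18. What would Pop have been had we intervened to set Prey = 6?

10

The intervention breaks the incoming arrows to Prey: Prey = Rainfall^2 + Grass no longer applies, and Prey = 6.
Predator = -Grass - Rainfall - 2*Prey  [with Grass=-1, Rainfall=-3, Prey=6]  = -8
Births = 2*Grass - 2*Prey - 2*Predator  [with Grass=-1, Prey=6, Predator=-8]  = 2
Pop = |Predator - Births|  [with Predator=-8, Births=2]  = 10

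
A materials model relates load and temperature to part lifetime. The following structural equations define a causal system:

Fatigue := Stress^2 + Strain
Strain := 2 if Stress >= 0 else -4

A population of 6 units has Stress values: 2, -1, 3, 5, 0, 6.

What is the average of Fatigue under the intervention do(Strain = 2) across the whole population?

14.5

The intervention sets Strain=2 in all 6 units regardless of Stress. Recomputing Fatigue per unit gives 6, 3, 11, 27, 2, 38; average 14.5.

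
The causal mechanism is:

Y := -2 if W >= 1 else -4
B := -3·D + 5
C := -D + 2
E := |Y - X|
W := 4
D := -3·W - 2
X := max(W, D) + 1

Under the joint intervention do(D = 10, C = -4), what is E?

Under do(D = 10, C = -4), each intervened variable's structural equation is replaced by its fixed value.
X = max(W, D) + 1  [with W=4, D=10]  = 11
Y = -2 if W >= 1 else -4  [with W=4]  = -2
E = |Y - X|  [with Y=-2, X=11]  = 13

13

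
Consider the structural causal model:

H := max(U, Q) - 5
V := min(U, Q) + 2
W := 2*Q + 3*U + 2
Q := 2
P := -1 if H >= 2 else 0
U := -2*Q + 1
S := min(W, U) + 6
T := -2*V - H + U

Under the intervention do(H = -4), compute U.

-3

Under do(H=-4), the mechanism H := max(U, Q) - 5 is discarded; H is fixed at -4.
Since U is not a descendant of the intervened variable, it is unaffected.
U = -2*Q + 1  [with Q=2]  = -3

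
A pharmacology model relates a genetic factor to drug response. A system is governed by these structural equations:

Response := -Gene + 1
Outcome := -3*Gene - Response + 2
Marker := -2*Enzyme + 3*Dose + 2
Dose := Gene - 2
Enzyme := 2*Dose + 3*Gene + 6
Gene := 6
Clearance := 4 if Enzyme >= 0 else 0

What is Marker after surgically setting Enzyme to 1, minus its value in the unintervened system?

62

The intervention breaks the incoming arrows to Enzyme: Enzyme := 2*Dose + 3*Gene + 6 no longer applies, and Enzyme = 1.
Dose = Gene - 2  [with Gene=6]  = 4
Marker = -2*Enzyme + 3*Dose + 2  [with Enzyme=1, Dose=4]  = 12
Without intervention: Dose = Gene - 2  [with Gene=6]  = 4; Enzyme = 2*Dose + 3*Gene + 6  [with Dose=4, Gene=6]  = 32; Marker = -2*Enzyme + 3*Dose + 2  [with Enzyme=32, Dose=4]  = -50.
Change = 12 − (-50) = 62.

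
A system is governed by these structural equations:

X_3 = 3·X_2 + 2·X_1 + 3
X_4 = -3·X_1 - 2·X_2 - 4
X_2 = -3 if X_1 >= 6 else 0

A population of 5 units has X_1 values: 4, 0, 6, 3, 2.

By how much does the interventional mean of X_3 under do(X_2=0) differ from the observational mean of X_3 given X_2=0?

1.5

Under do(X_2=0), X_2's equation is replaced by X_2=0 for every unit. Per-unit X_3: 11, 3, 15, 9, 7. Mean = 9.
Conditioning on X_2=0 selects the 4 unit(s) with X_1 ∈ {4, 0, 3, 2}. Their X_3 values: 11, 3, 9, 7. Mean = 7.5.
Difference = 9 − 7.5 = 1.5.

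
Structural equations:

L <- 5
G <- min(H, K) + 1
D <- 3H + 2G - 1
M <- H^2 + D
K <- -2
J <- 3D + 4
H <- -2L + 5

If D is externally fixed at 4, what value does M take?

29

The intervention breaks the incoming arrows to D: D <- 3H + 2G - 1 no longer applies, and D = 4.
H = -2L + 5  [with L=5]  = -5
M = H^2 + D  [with H=-5, D=4]  = 29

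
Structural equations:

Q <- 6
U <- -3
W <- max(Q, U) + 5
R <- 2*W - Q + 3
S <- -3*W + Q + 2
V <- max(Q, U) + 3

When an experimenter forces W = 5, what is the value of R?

do(W=5) replaces the equation W <- max(Q, U) + 5 with the constant W = 5.
R = 2*W - Q + 3  [with W=5, Q=6]  = 7

7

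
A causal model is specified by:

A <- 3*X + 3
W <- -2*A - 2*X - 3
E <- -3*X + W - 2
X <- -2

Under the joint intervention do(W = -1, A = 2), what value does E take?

The joint intervention fixes W = -1, A = 2, removing each variable's own equation.
E = -3*X + W - 2  [with X=-2, W=-1]  = 3

3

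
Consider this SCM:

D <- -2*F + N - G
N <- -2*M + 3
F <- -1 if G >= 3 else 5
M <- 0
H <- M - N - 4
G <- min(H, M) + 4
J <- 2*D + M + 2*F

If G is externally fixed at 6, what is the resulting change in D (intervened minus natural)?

Under do(G=6), the mechanism G <- min(H, M) + 4 is discarded; G is fixed at 6.
N = -2*M + 3  [with M=0]  = 3
F = -1 if G >= 3 else 5  [with G=6]  = -1
D = -2*F + N - G  [with F=-1, N=3, G=6]  = -1
Without intervention: N = -2*M + 3  [with M=0]  = 3; H = M - N - 4  [with M=0, N=3]  = -7; G = min(H, M) + 4  [with H=-7, M=0]  = -3; F = -1 if G >= 3 else 5  [with G=-3]  = 5; D = -2*F + N - G  [with F=5, N=3, G=-3]  = -4.
Change = -1 − (-4) = 3.

3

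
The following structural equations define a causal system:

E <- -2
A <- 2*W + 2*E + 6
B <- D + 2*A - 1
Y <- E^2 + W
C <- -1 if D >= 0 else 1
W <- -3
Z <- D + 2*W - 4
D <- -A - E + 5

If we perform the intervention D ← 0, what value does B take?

-9

do(D=0) replaces the equation D <- -A - E + 5 with the constant D = 0.
A = 2*W + 2*E + 6  [with W=-3, E=-2]  = -4
B = D + 2*A - 1  [with D=0, A=-4]  = -9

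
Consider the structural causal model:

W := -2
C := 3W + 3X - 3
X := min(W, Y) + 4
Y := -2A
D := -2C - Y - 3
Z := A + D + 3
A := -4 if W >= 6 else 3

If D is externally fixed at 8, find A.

3

do(D=8) replaces the equation D := -2C - Y - 3 with the constant D = 8.
A is not downstream of the intervention, so its value is determined by the original equations.
A = -4 if W >= 6 else 3  [with W=-2]  = 3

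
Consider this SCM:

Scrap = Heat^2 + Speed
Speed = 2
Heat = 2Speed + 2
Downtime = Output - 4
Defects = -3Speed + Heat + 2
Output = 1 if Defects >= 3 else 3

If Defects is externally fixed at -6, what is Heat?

Under do(Defects=-6), the mechanism Defects = -3Speed + Heat + 2 is discarded; Defects is fixed at -6.
Since Heat is not a descendant of the intervened variable, it is unaffected.
Heat = 2Speed + 2  [with Speed=2]  = 6

6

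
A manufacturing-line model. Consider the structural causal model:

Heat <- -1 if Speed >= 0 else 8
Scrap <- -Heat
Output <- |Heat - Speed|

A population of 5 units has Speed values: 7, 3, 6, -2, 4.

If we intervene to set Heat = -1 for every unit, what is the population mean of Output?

do(Heat=-1) breaks Heat's dependence on Speed. With Heat=-1 fixed, Output across the units is 8, 4, 7, 1, 5, mean 5.

5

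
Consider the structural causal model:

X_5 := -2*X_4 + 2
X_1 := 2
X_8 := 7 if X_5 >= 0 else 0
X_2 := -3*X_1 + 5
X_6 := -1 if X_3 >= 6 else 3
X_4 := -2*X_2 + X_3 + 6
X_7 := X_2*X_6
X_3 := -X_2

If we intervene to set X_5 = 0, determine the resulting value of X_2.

Under do(X_5=0), the mechanism X_5 := -2*X_4 + 2 is discarded; X_5 is fixed at 0.
No directed path runs from X_5 to X_2, so X_2 keeps its natural value.
X_2 = -3*X_1 + 5  [with X_1=2]  = -1

-1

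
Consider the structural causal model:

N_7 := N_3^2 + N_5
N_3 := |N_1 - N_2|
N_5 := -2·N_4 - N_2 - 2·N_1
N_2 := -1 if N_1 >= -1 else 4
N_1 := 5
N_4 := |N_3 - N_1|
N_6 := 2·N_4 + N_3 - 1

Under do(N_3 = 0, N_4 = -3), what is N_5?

-3

Setting N_3 = 0, N_4 = -3 by intervention discards those variables' equations.
N_2 = -1 if N_1 >= -1 else 4  [with N_1=5]  = -1
N_5 = -2·N_4 - N_2 - 2·N_1  [with N_4=-3, N_2=-1, N_1=5]  = -3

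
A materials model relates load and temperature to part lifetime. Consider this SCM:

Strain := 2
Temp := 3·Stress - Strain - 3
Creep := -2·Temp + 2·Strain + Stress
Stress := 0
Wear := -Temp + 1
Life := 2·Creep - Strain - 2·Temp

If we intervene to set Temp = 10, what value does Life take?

The intervention breaks the incoming arrows to Temp: Temp := 3·Stress - Strain - 3 no longer applies, and Temp = 10.
Creep = -2·Temp + 2·Strain + Stress  [with Temp=10, Strain=2, Stress=0]  = -16
Life = 2·Creep - Strain - 2·Temp  [with Creep=-16, Strain=2, Temp=10]  = -54

-54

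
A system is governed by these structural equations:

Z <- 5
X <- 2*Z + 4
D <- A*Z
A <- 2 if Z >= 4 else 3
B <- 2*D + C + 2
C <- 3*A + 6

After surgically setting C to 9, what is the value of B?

31

The intervention breaks the incoming arrows to C: C <- 3*A + 6 no longer applies, and C = 9.
A = 2 if Z >= 4 else 3  [with Z=5]  = 2
D = A*Z  [with A=2, Z=5]  = 10
B = 2*D + C + 2  [with D=10, C=9]  = 31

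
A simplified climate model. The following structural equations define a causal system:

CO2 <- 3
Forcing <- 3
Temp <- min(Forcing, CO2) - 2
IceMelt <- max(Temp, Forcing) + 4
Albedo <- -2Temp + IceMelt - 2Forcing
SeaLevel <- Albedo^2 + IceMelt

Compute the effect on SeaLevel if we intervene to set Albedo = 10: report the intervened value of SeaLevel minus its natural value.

The intervention breaks the incoming arrows to Albedo: Albedo <- -2Temp + IceMelt - 2Forcing no longer applies, and Albedo = 10.
Temp = min(Forcing, CO2) - 2  [with Forcing=3, CO2=3]  = 1
IceMelt = max(Temp, Forcing) + 4  [with Temp=1, Forcing=3]  = 7
SeaLevel = Albedo^2 + IceMelt  [with Albedo=10, IceMelt=7]  = 107
Without intervention: Temp = min(Forcing, CO2) - 2  [with Forcing=3, CO2=3]  = 1; IceMelt = max(Temp, Forcing) + 4  [with Temp=1, Forcing=3]  = 7; Albedo = -2Temp + IceMelt - 2Forcing  [with Temp=1, IceMelt=7, Forcing=3]  = -1; SeaLevel = Albedo^2 + IceMelt  [with Albedo=-1, IceMelt=7]  = 8.
Change = 107 − 8 = 99.

99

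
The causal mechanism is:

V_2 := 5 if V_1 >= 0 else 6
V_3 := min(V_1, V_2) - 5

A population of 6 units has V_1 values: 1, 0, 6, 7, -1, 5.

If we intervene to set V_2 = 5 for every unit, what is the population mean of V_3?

-2.5

Under do(V_2=5), V_2's equation is replaced by V_2=5 for every unit. Per-unit V_3: -4, -5, 0, 0, -6, 0. Mean = -2.5.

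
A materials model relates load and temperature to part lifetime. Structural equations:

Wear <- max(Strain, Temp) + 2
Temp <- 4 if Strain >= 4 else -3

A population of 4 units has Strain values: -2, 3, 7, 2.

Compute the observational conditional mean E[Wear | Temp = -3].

Conditioning on Temp=-3 selects the 3 unit(s) with Strain ∈ {-2, 3, 2}. Their Wear values: 0, 5, 4. Mean = 3.

3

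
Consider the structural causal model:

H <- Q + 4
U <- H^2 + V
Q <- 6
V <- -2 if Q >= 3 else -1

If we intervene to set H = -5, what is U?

Under do(H=-5), the mechanism H <- Q + 4 is discarded; H is fixed at -5.
V = -2 if Q >= 3 else -1  [with Q=6]  = -2
U = H^2 + V  [with H=-5, V=-2]  = 23

23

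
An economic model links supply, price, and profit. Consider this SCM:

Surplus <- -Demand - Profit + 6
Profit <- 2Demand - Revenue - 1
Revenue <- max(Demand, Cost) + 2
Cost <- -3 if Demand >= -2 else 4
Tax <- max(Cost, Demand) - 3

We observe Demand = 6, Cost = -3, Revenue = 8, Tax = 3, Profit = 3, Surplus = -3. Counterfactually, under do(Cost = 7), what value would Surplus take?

Under do(Cost=7), the mechanism Cost <- -3 if Demand >= -2 else 4 is discarded; Cost is fixed at 7.
Revenue = max(Demand, Cost) + 2  [with Demand=6, Cost=7]  = 9
Profit = 2Demand - Revenue - 1  [with Demand=6, Revenue=9]  = 2
Surplus = -Demand - Profit + 6  [with Demand=6, Profit=2]  = -2

-2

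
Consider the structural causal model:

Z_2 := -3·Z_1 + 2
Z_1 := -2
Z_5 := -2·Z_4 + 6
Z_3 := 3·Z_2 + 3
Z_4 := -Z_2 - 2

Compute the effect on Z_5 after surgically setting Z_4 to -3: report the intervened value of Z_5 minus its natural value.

-14

Intervening sets Z_4 = -3 and removes its equation (Z_4 := -Z_2 - 2).
Z_5 = -2·Z_4 + 6  [with Z_4=-3]  = 12
Without intervention: Z_2 = -3·Z_1 + 2  [with Z_1=-2]  = 8; Z_4 = -Z_2 - 2  [with Z_2=8]  = -10; Z_5 = -2·Z_4 + 6  [with Z_4=-10]  = 26.
Change = 12 − 26 = -14.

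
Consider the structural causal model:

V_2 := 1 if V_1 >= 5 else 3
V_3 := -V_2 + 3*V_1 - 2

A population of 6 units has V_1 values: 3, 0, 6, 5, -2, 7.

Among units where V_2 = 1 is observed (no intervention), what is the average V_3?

Observing V_2=1 restricts to units where V_2's equation naturally yields 1: V_1 ∈ {6, 5, 7}. In that subpopulation V_3 = 15, 12, 18, mean 15.

15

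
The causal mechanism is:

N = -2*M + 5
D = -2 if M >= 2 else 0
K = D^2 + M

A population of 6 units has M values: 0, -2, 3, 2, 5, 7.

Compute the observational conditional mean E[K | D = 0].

Observing D=0 restricts to units where D's equation naturally yields 0: M ∈ {0, -2}. In that subpopulation K = 0, -2, mean -1.

-1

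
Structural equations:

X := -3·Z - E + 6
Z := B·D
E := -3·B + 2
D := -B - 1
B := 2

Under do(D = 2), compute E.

-4

Under do(D=2), the mechanism D := -B - 1 is discarded; D is fixed at 2.
Since E is not a descendant of the intervened variable, it is unaffected.
E = -3·B + 2  [with B=2]  = -4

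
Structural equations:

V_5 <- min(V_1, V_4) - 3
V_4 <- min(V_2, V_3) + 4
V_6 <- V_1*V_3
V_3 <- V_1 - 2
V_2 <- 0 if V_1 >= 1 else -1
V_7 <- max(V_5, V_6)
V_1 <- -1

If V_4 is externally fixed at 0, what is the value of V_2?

The intervention breaks the incoming arrows to V_4: V_4 <- min(V_2, V_3) + 4 no longer applies, and V_4 = 0.
Since V_2 is not a descendant of the intervened variable, it is unaffected.
V_2 = 0 if V_1 >= 1 else -1  [with V_1=-1]  = -1

-1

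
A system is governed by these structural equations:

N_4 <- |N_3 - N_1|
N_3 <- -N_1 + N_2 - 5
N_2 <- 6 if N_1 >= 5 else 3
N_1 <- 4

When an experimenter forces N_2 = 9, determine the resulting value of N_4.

Under do(N_2=9), the mechanism N_2 <- 6 if N_1 >= 5 else 3 is discarded; N_2 is fixed at 9.
N_3 = -N_1 + N_2 - 5  [with N_1=4, N_2=9]  = 0
N_4 = |N_3 - N_1|  [with N_3=0, N_1=4]  = 4

4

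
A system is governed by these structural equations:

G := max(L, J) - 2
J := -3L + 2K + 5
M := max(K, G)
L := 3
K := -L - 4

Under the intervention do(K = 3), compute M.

3

do(K=3) replaces the equation K := -L - 4 with the constant K = 3.
J = -3L + 2K + 5  [with L=3, K=3]  = 2
G = max(L, J) - 2  [with L=3, J=2]  = 1
M = max(K, G)  [with K=3, G=1]  = 3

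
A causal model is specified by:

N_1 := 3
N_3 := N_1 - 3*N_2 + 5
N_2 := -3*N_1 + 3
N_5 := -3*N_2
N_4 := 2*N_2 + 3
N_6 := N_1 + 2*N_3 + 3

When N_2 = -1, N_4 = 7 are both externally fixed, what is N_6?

The joint intervention fixes N_2 = -1, N_4 = 7, removing each variable's own equation.
N_3 = N_1 - 3*N_2 + 5  [with N_1=3, N_2=-1]  = 11
N_6 = N_1 + 2*N_3 + 3  [with N_1=3, N_3=11]  = 28

28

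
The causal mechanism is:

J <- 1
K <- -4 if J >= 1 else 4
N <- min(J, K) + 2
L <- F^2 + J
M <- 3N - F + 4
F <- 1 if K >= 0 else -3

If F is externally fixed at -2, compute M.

0

The intervention breaks the incoming arrows to F: F <- 1 if K >= 0 else -3 no longer applies, and F = -2.
K = -4 if J >= 1 else 4  [with J=1]  = -4
N = min(J, K) + 2  [with J=1, K=-4]  = -2
M = 3N - F + 4  [with N=-2, F=-2]  = 0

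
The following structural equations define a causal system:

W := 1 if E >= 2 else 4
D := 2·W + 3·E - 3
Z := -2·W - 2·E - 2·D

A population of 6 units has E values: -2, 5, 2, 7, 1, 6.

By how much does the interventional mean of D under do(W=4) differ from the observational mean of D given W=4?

do(W=4) breaks W's dependence on E. With W=4 fixed, D across the units is -1, 20, 11, 26, 8, 23, mean 14.5.
Conditioning on W=4 selects the 2 unit(s) with E ∈ {-2, 1}. Their D values: -1, 8. Mean = 3.5.
Difference = 14.5 − 3.5 = 11.

11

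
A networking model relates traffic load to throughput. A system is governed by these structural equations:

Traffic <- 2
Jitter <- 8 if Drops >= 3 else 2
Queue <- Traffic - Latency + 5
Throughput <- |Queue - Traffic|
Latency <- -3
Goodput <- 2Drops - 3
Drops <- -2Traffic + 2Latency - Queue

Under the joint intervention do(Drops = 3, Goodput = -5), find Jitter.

8

Setting Drops = 3, Goodput = -5 by intervention discards those variables' equations.
Jitter = 8 if Drops >= 3 else 2  [with Drops=3]  = 8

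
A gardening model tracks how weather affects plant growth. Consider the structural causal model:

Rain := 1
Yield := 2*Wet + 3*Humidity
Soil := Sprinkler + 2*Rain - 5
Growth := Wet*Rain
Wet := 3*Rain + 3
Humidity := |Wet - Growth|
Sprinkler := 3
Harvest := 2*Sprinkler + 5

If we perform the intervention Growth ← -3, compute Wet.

6

The intervention breaks the incoming arrows to Growth: Growth := Wet*Rain no longer applies, and Growth = -3.
Since Wet is not a descendant of the intervened variable, it is unaffected.
Wet = 3*Rain + 3  [with Rain=1]  = 6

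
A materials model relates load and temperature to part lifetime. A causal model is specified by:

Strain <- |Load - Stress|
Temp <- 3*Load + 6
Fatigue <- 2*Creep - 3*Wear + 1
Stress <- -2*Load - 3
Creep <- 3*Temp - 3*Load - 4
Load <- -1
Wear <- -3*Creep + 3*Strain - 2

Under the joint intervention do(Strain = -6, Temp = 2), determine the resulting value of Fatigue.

116

Under do(Strain = -6, Temp = 2), each intervened variable's structural equation is replaced by its fixed value.
Creep = 3*Temp - 3*Load - 4  [with Temp=2, Load=-1]  = 5
Wear = -3*Creep + 3*Strain - 2  [with Creep=5, Strain=-6]  = -35
Fatigue = 2*Creep - 3*Wear + 1  [with Creep=5, Wear=-35]  = 116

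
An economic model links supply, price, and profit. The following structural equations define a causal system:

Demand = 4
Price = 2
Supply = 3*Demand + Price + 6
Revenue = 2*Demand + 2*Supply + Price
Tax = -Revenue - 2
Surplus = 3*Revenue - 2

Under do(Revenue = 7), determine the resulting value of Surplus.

19

Under do(Revenue=7), the mechanism Revenue = 2*Demand + 2*Supply + Price is discarded; Revenue is fixed at 7.
Surplus = 3*Revenue - 2  [with Revenue=7]  = 19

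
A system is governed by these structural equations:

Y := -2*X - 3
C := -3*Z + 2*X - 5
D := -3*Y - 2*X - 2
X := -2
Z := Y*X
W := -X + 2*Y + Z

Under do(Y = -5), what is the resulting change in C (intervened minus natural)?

Under do(Y=-5), the mechanism Y := -2*X - 3 is discarded; Y is fixed at -5.
Z = Y*X  [with Y=-5, X=-2]  = 10
C = -3*Z + 2*X - 5  [with Z=10, X=-2]  = -39
Without intervention: Y = -2*X - 3  [with X=-2]  = 1; Z = Y*X  [with Y=1, X=-2]  = -2; C = -3*Z + 2*X - 5  [with Z=-2, X=-2]  = -3.
Change = -39 − (-3) = -36.

-36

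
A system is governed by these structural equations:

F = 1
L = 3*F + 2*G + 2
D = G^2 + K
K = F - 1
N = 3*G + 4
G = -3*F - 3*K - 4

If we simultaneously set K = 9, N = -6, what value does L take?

Setting K = 9, N = -6 by intervention discards those variables' equations.
G = -3*F - 3*K - 4  [with F=1, K=9]  = -34
L = 3*F + 2*G + 2  [with F=1, G=-34]  = -63

-63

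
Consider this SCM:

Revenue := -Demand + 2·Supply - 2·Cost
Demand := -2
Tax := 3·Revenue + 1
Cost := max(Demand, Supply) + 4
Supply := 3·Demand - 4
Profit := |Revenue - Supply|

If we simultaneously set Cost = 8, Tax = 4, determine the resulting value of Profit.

24

Setting Cost = 8, Tax = 4 by intervention discards those variables' equations.
Supply = 3·Demand - 4  [with Demand=-2]  = -10
Revenue = -Demand + 2·Supply - 2·Cost  [with Demand=-2, Supply=-10, Cost=8]  = -34
Profit = |Revenue - Supply|  [with Revenue=-34, Supply=-10]  = 24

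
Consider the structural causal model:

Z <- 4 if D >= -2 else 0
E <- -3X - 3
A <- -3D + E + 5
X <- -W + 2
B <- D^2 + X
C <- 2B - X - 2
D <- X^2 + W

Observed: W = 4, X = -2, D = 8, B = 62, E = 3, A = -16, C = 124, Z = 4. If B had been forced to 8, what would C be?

The intervention breaks the incoming arrows to B: B <- D^2 + X no longer applies, and B = 8.
X = -W + 2  [with W=4]  = -2
C = 2B - X - 2  [with B=8, X=-2]  = 16

16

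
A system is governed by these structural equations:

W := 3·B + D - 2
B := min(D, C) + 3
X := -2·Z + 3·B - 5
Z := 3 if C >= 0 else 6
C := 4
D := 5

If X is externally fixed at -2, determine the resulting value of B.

7

do(X=-2) replaces the equation X := -2·Z + 3·B - 5 with the constant X = -2.
B is not downstream of the intervention, so its value is determined by the original equations.
B = min(D, C) + 3  [with D=5, C=4]  = 7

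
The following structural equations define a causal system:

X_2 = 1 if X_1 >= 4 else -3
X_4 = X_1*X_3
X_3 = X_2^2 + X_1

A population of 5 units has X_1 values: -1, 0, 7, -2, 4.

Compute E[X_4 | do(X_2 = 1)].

Every unit gets X_2=1 under the intervention. X_4 values become 0, 0, 56, 2, 20; E[X_4|do(X_2=1)] = 15.6.

15.6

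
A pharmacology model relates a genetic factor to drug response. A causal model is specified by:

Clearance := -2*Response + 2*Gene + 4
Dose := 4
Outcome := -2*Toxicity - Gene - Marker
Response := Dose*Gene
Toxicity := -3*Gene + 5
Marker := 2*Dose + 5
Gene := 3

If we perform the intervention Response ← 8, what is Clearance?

-6

Under do(Response=8), the mechanism Response := Dose*Gene is discarded; Response is fixed at 8.
Clearance = -2*Response + 2*Gene + 4  [with Response=8, Gene=3]  = -6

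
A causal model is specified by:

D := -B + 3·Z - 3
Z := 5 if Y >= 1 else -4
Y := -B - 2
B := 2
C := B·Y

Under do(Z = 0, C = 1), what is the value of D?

Setting Z = 0, C = 1 by intervention discards those variables' equations.
D = -B + 3·Z - 3  [with B=2, Z=0]  = -5

-5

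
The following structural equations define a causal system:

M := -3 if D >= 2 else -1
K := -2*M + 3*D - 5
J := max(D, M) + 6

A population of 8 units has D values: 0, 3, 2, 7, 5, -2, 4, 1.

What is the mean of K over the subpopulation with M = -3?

13.6

Conditioning on M=-3 selects the 5 unit(s) with D ∈ {3, 2, 7, 5, 4}. Their K values: 10, 7, 22, 16, 13. Mean = 13.6.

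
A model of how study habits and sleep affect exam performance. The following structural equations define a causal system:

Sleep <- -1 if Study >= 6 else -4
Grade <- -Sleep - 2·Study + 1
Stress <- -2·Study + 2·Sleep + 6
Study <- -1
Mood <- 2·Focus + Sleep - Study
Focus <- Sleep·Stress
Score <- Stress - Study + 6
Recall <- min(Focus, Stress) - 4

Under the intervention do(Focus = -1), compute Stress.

0

Under do(Focus=-1), the mechanism Focus <- Sleep·Stress is discarded; Focus is fixed at -1.
Since Stress is not a descendant of the intervened variable, it is unaffected.
Sleep = -1 if Study >= 6 else -4  [with Study=-1]  = -4
Stress = -2·Study + 2·Sleep + 6  [with Study=-1, Sleep=-4]  = 0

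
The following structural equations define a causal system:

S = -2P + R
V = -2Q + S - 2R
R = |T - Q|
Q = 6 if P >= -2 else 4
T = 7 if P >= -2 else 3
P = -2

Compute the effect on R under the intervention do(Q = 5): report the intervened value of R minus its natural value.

1

The intervention breaks the incoming arrows to Q: Q = 6 if P >= -2 else 4 no longer applies, and Q = 5.
T = 7 if P >= -2 else 3  [with P=-2]  = 7
R = |T - Q|  [with T=7, Q=5]  = 2
Without intervention: T = 7 if P >= -2 else 3  [with P=-2]  = 7; Q = 6 if P >= -2 else 4  [with P=-2]  = 6; R = |T - Q|  [with T=7, Q=6]  = 1.
Change = 2 − 1 = 1.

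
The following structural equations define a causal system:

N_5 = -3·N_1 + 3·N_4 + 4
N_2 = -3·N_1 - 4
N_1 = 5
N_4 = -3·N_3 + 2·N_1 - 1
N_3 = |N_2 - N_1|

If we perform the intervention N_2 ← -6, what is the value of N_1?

5

Under do(N_2=-6), the mechanism N_2 = -3·N_1 - 4 is discarded; N_2 is fixed at -6.
N_1 is not downstream of the intervention, so its value is determined by the original equations.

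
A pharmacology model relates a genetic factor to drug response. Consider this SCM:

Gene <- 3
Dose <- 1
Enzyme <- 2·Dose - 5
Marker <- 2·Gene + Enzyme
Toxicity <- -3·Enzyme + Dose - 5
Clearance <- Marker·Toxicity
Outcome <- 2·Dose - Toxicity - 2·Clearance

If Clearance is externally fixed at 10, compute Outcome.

-23

Intervening sets Clearance = 10 and removes its equation (Clearance <- Marker·Toxicity).
Enzyme = 2·Dose - 5  [with Dose=1]  = -3
Toxicity = -3·Enzyme + Dose - 5  [with Enzyme=-3, Dose=1]  = 5
Outcome = 2·Dose - Toxicity - 2·Clearance  [with Dose=1, Toxicity=5, Clearance=10]  = -23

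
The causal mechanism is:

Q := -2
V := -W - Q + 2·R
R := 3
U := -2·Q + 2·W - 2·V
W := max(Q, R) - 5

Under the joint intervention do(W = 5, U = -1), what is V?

The joint intervention fixes W = 5, U = -1, removing each variable's own equation.
V = -W - Q + 2·R  [with W=5, Q=-2, R=3]  = 3

3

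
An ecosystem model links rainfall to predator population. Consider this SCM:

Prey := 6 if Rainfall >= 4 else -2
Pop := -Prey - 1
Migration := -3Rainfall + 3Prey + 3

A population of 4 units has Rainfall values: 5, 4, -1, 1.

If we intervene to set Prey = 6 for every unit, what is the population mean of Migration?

14.25

Every unit gets Prey=6 under the intervention. Migration values become 6, 9, 24, 18; E[Migration|do(Prey=6)] = 14.25.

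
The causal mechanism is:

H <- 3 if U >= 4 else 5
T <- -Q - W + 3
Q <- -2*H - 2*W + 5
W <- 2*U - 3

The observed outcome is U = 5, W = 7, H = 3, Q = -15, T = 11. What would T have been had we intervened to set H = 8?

21

do(H=8) replaces the equation H <- 3 if U >= 4 else 5 with the constant H = 8.
W = 2*U - 3  [with U=5]  = 7
Q = -2*H - 2*W + 5  [with H=8, W=7]  = -25
T = -Q - W + 3  [with Q=-25, W=7]  = 21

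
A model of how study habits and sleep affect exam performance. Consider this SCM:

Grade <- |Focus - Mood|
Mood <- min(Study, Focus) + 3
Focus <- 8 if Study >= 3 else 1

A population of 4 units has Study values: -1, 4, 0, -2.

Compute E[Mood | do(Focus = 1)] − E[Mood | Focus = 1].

Every unit gets Focus=1 under the intervention. Mood values become 2, 4, 3, 1; E[Mood|do(Focus=1)] = 2.5.
E[Mood|Focus=1] averages over only the 3 units with Focus=1 (Study = -1, 0, -2): Mood = 2, 3, 1, mean 2.
Difference = 2.5 − 2 = 0.5.

0.5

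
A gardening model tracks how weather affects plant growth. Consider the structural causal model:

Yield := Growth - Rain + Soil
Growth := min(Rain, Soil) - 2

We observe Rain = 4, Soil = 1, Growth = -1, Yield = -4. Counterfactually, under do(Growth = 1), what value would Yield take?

-2

The intervention breaks the incoming arrows to Growth: Growth := min(Rain, Soil) - 2 no longer applies, and Growth = 1.
Yield = Growth - Rain + Soil  [with Growth=1, Rain=4, Soil=1]  = -2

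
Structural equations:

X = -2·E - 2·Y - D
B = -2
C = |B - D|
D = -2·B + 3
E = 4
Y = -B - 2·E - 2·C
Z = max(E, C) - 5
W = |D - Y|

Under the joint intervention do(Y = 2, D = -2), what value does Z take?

The joint intervention fixes Y = 2, D = -2, removing each variable's own equation.
C = |B - D|  [with B=-2, D=-2]  = 0
Z = max(E, C) - 5  [with E=4, C=0]  = -1

-1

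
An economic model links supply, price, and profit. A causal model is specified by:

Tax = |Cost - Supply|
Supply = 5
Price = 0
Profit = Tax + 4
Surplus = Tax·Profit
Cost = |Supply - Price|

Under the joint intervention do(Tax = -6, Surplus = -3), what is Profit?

-2

Setting Tax = -6, Surplus = -3 by intervention discards those variables' equations.
Profit = Tax + 4  [with Tax=-6]  = -2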